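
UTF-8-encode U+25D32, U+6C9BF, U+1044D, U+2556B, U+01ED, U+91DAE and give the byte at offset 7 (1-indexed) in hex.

0xA6

1-indexed offset 7 is 0-indexed offset 6.
U+25D32 → 4-byte form F0 A5 B4 B2 at offsets 0–3.
U+6C9BF → 4-byte form F1 AC A6 BF at offsets 4–7.
Offset 6 falls in char 2's range; it's byte 3 of F1 AC A6 BF = 0xA6.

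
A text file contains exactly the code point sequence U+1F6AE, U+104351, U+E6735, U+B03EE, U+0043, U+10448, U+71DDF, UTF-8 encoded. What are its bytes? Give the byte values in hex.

U+1F6AE: 4-byte form → F0 9F 9A AE.
U+104351: 4-byte form → F4 84 8D 91.
U+E6735: 4-byte form → F3 A6 9C B5.
U+B03EE: 4-byte form → F2 B0 8F AE.
U+0043: 1-byte form → 43.
U+10448: 4-byte form → F0 90 91 88.
U+71DDF: 4-byte form → F1 B1 B7 9F.
Concatenated (25 bytes): F0 9F 9A AE F4 84 8D 91 F3 A6 9C B5 F2 B0 8F AE 43 F0 90 91 88 F1 B1 B7 9F.

F0 9F 9A AE F4 84 8D 91 F3 A6 9C B5 F2 B0 8F AE 43 F0 90 91 88 F1 B1 B7 9F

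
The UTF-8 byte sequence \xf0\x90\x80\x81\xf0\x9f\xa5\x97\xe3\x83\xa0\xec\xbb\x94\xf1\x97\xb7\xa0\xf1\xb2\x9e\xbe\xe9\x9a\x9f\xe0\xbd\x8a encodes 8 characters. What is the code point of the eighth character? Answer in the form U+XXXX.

Offset 0: leading byte 0xF0 = 11110000 → 4-byte char #1 = F0 90 80 81.
Offset 4: leading byte 0xF0 = 11110000 → 4-byte char #2 = F0 9F A5 97.
Offset 8: leading byte 0xE3 = 11100011 → 3-byte char #3 = E3 83 A0.
Offset 11: leading byte 0xEC = 11101100 → 3-byte char #4 = EC BB 94.
Offset 14: leading byte 0xF1 = 11110001 → 4-byte char #5 = F1 97 B7 A0.
Offset 18: leading byte 0xF1 = 11110001 → 4-byte char #6 = F1 B2 9E BE.
Offset 22: leading byte 0xE9 = 11101001 → 3-byte char #7 = E9 9A 9F.
Offset 25: leading byte 0xE0 = 11100000 → 3-byte char #8 = E0 BD 8A.
Leading byte 0xE0 = 11100000 matches 1110xxxx → 3-byte sequence.
Byte 1: 0xE0 = 11100000, payload 0000 (4 bits).
Byte 2: 0xBD = 10111101 (10xxxxxx ✓), payload 111101.
Byte 3: 0x8A = 10001010 (10xxxxxx ✓), payload 001010.
Concatenate: 0000111101001010 = 0xF4A (16 bits → U+0F4A).

U+0F4A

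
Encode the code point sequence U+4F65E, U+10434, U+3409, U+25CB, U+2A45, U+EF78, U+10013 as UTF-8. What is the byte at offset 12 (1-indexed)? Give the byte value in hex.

1-indexed offset 12 is 0-indexed offset 11.
U+4F65E → 4-byte form F1 8F 99 9E at offsets 0–3.
U+10434 → 4-byte form F0 90 90 B4 at offsets 4–7.
U+3409 → 3-byte form E3 90 89 at offsets 8–10.
U+25CB → 3-byte form E2 97 8B at offsets 11–13.
Offset 11 falls in char 4's range; it's byte 1 of E2 97 8B = 0xE2.

0xE2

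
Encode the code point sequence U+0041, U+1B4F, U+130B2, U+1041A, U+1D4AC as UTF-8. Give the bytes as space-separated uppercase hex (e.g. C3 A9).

41 E1 AD 8F F0 93 82 B2 F0 90 90 9A F0 9D 92 AC

U+0041: 1-byte form → 41.
U+1B4F: 3-byte form → E1 AD 8F.
U+130B2: 4-byte form → F0 93 82 B2.
U+1041A: 4-byte form → F0 90 90 9A.
U+1D4AC: 4-byte form → F0 9D 92 AC.
Concatenated (16 bytes): 41 E1 AD 8F F0 93 82 B2 F0 90 90 9A F0 9D 92 AC.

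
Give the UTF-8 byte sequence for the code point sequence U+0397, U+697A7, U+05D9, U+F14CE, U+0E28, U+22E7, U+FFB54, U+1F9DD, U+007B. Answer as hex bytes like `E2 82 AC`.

U+0397: 2-byte form → CE 97.
U+697A7: 4-byte form → F1 A9 9E A7.
U+05D9: 2-byte form → D7 99.
U+F14CE: 4-byte form → F3 B1 93 8E.
U+0E28: 3-byte form → E0 B8 A8.
U+22E7: 3-byte form → E2 8B A7.
U+FFB54: 4-byte form → F3 BF AD 94.
U+1F9DD: 4-byte form → F0 9F A7 9D.
U+007B: 1-byte form → 7B.
Concatenated (27 bytes): CE 97 F1 A9 9E A7 D7 99 F3 B1 93 8E E0 B8 A8 E2 8B A7 F3 BF AD 94 F0 9F A7 9D 7B.

CE 97 F1 A9 9E A7 D7 99 F3 B1 93 8E E0 B8 A8 E2 8B A7 F3 BF AD 94 F0 9F A7 9D 7B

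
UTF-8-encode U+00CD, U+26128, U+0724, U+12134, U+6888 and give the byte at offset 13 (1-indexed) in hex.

0xE6

1-indexed offset 13 is 0-indexed offset 12.
U+00CD → 2-byte form C3 8D at offsets 0–1.
U+26128 → 4-byte form F0 A6 84 A8 at offsets 2–5.
U+0724 → 2-byte form DC A4 at offsets 6–7.
U+12134 → 4-byte form F0 92 84 B4 at offsets 8–11.
U+6888 → 3-byte form E6 A2 88 at offsets 12–14.
Offset 12 falls in char 5's range; it's byte 1 of E6 A2 88 = 0xE6.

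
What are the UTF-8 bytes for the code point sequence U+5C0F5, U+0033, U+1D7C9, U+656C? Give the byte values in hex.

U+5C0F5: 4-byte form → F1 9C 83 B5.
U+0033: 1-byte form → 33.
U+1D7C9: 4-byte form → F0 9D 9F 89.
U+656C: 3-byte form → E6 95 AC.
Concatenated (12 bytes): F1 9C 83 B5 33 F0 9D 9F 89 E6 95 AC.

F1 9C 83 B5 33 F0 9D 9F 89 E6 95 AC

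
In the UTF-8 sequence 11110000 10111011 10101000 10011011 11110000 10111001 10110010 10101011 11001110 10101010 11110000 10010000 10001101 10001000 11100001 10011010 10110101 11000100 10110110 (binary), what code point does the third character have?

Offset 0: leading byte 0xF0 = 11110000 → 4-byte char #1 = F0 BB A8 9B.
Offset 4: leading byte 0xF0 = 11110000 → 4-byte char #2 = F0 B9 B2 AB.
Offset 8: leading byte 0xCE = 11001110 → 2-byte char #3 = CE AA.
Leading byte 0xCE = 11001110 matches 110xxxxx → 2-byte sequence.
Byte 1: 0xCE = 11001110, payload 01110 (5 bits).
Byte 2: 0xAA = 10101010 (10xxxxxx ✓), payload 101010.
Concatenate: 01110101010 = 0x3AA (11 bits → U+03AA).

U+03AA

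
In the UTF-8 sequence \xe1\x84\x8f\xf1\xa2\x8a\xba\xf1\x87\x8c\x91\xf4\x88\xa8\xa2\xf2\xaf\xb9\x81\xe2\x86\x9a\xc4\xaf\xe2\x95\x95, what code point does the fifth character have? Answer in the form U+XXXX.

Offset 0: leading byte 0xE1 = 11100001 → 3-byte char #1 = E1 84 8F.
Offset 3: leading byte 0xF1 = 11110001 → 4-byte char #2 = F1 A2 8A BA.
Offset 7: leading byte 0xF1 = 11110001 → 4-byte char #3 = F1 87 8C 91.
Offset 11: leading byte 0xF4 = 11110100 → 4-byte char #4 = F4 88 A8 A2.
Offset 15: leading byte 0xF2 = 11110010 → 4-byte char #5 = F2 AF B9 81.
Leading byte 0xF2 = 11110010 matches 11110xxx → 4-byte sequence.
Byte 1: 0xF2 = 11110010, payload 010 (3 bits).
Byte 2: 0xAF = 10101111 (10xxxxxx ✓), payload 101111.
Byte 3: 0xB9 = 10111001 (10xxxxxx ✓), payload 111001.
Byte 4: 0x81 = 10000001 (10xxxxxx ✓), payload 000001.
Concatenate: 010101111111001000001 = 0xAFE41 (21 bits → U+AFE41).

U+AFE41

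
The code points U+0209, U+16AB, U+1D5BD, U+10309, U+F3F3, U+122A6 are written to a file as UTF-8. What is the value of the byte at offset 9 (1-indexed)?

0xBD

1-indexed offset 9 is 0-indexed offset 8.
U+0209 → 2-byte form C8 89 at offsets 0–1.
U+16AB → 3-byte form E1 9A AB at offsets 2–4.
U+1D5BD → 4-byte form F0 9D 96 BD at offsets 5–8.
Offset 8 falls in char 3's range; it's byte 4 of F0 9D 96 BD = 0xBD.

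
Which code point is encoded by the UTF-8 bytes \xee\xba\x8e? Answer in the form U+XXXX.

U+EE8E

Leading byte 0xEE = 11101110 matches 1110xxxx → 3-byte sequence.
Byte 1: 0xEE = 11101110, payload 1110 (4 bits).
Byte 2: 0xBA = 10111010 (10xxxxxx ✓), payload 111010.
Byte 3: 0x8E = 10001110 (10xxxxxx ✓), payload 001110.
Concatenate: 1110111010001110 = 0xEE8E (16 bits → U+EE8E).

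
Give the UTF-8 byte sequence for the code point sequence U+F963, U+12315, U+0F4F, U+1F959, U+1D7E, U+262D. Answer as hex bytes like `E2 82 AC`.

EF A5 A3 F0 92 8C 95 E0 BD 8F F0 9F A5 99 E1 B5 BE E2 98 AD

U+F963: 3-byte form → EF A5 A3.
U+12315: 4-byte form → F0 92 8C 95.
U+0F4F: 3-byte form → E0 BD 8F.
U+1F959: 4-byte form → F0 9F A5 99.
U+1D7E: 3-byte form → E1 B5 BE.
U+262D: 3-byte form → E2 98 AD.
Concatenated (20 bytes): EF A5 A3 F0 92 8C 95 E0 BD 8F F0 9F A5 99 E1 B5 BE E2 98 AD.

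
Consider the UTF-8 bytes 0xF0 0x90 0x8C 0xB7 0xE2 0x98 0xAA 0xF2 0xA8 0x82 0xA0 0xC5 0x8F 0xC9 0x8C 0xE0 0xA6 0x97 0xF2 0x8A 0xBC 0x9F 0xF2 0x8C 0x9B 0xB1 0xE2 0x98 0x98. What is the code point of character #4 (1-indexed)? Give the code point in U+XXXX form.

Offset 0: leading byte 0xF0 = 11110000 → 4-byte char #1 = F0 90 8C B7.
Offset 4: leading byte 0xE2 = 11100010 → 3-byte char #2 = E2 98 AA.
Offset 7: leading byte 0xF2 = 11110010 → 4-byte char #3 = F2 A8 82 A0.
Offset 11: leading byte 0xC5 = 11000101 → 2-byte char #4 = C5 8F.
Leading byte 0xC5 = 11000101 matches 110xxxxx → 2-byte sequence.
Byte 1: 0xC5 = 11000101, payload 00101 (5 bits).
Byte 2: 0x8F = 10001111 (10xxxxxx ✓), payload 001111.
Concatenate: 00101001111 = 0x14F (11 bits → U+014F).

U+014F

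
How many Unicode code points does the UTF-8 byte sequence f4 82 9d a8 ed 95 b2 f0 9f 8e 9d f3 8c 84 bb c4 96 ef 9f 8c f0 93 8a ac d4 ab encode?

Byte at offset 0: 0xF4 = 11110100 → 4-byte char (#1). Advance 4.
Byte at offset 4: 0xED = 11101101 → 3-byte char (#2). Advance 3.
Byte at offset 7: 0xF0 = 11110000 → 4-byte char (#3). Advance 4.
Byte at offset 11: 0xF3 = 11110011 → 4-byte char (#4). Advance 4.
Byte at offset 15: 0xC4 = 11000100 → 2-byte char (#5). Advance 2.
Byte at offset 17: 0xEF = 11101111 → 3-byte char (#6). Advance 3.
Byte at offset 20: 0xF0 = 11110000 → 4-byte char (#7). Advance 4.
Byte at offset 24: 0xD4 = 11010100 → 2-byte char (#8). Advance 2.
Reached end at offset 26 after 8 code points.

8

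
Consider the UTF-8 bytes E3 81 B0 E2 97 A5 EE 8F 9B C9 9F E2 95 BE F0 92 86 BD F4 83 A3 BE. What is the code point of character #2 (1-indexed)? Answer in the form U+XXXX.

U+25E5

Offset 0: leading byte 0xE3 = 11100011 → 3-byte char #1 = E3 81 B0.
Offset 3: leading byte 0xE2 = 11100010 → 3-byte char #2 = E2 97 A5.
Leading byte 0xE2 = 11100010 matches 1110xxxx → 3-byte sequence.
Byte 1: 0xE2 = 11100010, payload 0010 (4 bits).
Byte 2: 0x97 = 10010111 (10xxxxxx ✓), payload 010111.
Byte 3: 0xA5 = 10100101 (10xxxxxx ✓), payload 100101.
Concatenate: 0010010111100101 = 0x25E5 (16 bits → U+25E5).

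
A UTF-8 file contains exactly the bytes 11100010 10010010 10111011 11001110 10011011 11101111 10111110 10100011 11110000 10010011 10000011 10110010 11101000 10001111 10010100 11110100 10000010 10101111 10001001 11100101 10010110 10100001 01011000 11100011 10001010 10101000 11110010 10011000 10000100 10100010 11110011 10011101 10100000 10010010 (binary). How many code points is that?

11

Byte at offset 0: 0xE2 = 11100010 → 3-byte char (#1). Advance 3.
Byte at offset 3: 0xCE = 11001110 → 2-byte char (#2). Advance 2.
Byte at offset 5: 0xEF = 11101111 → 3-byte char (#3). Advance 3.
Byte at offset 8: 0xF0 = 11110000 → 4-byte char (#4). Advance 4.
Byte at offset 12: 0xE8 = 11101000 → 3-byte char (#5). Advance 3.
Byte at offset 15: 0xF4 = 11110100 → 4-byte char (#6). Advance 4.
Byte at offset 19: 0xE5 = 11100101 → 3-byte char (#7). Advance 3.
Byte at offset 22: 0x58 = 01011000 → 1-byte char (#8). Advance 1.
Byte at offset 23: 0xE3 = 11100011 → 3-byte char (#9). Advance 3.
Byte at offset 26: 0xF2 = 11110010 → 4-byte char (#10). Advance 4.
Byte at offset 30: 0xF3 = 11110011 → 4-byte char (#11). Advance 4.
Reached end at offset 34 after 11 code points.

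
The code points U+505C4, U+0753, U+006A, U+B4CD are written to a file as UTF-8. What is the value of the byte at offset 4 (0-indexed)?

0xDD

U+505C4 → 4-byte form F1 90 97 84 at offsets 0–3.
U+0753 → 2-byte form DD 93 at offsets 4–5.
Offset 4 falls in char 2's range; it's byte 1 of DD 93 = 0xDD.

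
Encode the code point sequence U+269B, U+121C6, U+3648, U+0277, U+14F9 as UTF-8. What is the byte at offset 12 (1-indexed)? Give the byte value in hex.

1-indexed offset 12 is 0-indexed offset 11.
U+269B → 3-byte form E2 9A 9B at offsets 0–2.
U+121C6 → 4-byte form F0 92 87 86 at offsets 3–6.
U+3648 → 3-byte form E3 99 88 at offsets 7–9.
U+0277 → 2-byte form C9 B7 at offsets 10–11.
Offset 11 falls in char 4's range; it's byte 2 of C9 B7 = 0xB7.

0xB7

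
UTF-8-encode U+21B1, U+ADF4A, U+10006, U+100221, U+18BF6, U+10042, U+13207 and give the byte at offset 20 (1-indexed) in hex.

1-indexed offset 20 is 0-indexed offset 19.
U+21B1 → 3-byte form E2 86 B1 at offsets 0–2.
U+ADF4A → 4-byte form F2 AD BD 8A at offsets 3–6.
U+10006 → 4-byte form F0 90 80 86 at offsets 7–10.
U+100221 → 4-byte form F4 80 88 A1 at offsets 11–14.
U+18BF6 → 4-byte form F0 98 AF B6 at offsets 15–18.
U+10042 → 4-byte form F0 90 81 82 at offsets 19–22.
Offset 19 falls in char 6's range; it's byte 1 of F0 90 81 82 = 0xF0.

0xF0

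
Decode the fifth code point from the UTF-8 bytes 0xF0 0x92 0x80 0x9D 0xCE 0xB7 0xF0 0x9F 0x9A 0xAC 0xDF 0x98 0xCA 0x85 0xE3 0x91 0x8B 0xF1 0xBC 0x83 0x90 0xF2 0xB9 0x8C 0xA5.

U+0285

Offset 0: leading byte 0xF0 = 11110000 → 4-byte char #1 = F0 92 80 9D.
Offset 4: leading byte 0xCE = 11001110 → 2-byte char #2 = CE B7.
Offset 6: leading byte 0xF0 = 11110000 → 4-byte char #3 = F0 9F 9A AC.
Offset 10: leading byte 0xDF = 11011111 → 2-byte char #4 = DF 98.
Offset 12: leading byte 0xCA = 11001010 → 2-byte char #5 = CA 85.
Leading byte 0xCA = 11001010 matches 110xxxxx → 2-byte sequence.
Byte 1: 0xCA = 11001010, payload 01010 (5 bits).
Byte 2: 0x85 = 10000101 (10xxxxxx ✓), payload 000101.
Concatenate: 01010000101 = 0x285 (11 bits → U+0285).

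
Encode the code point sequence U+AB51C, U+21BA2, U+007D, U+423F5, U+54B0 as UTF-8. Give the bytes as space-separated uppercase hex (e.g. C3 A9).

F2 AB 94 9C F0 A1 AE A2 7D F1 82 8F B5 E5 92 B0

U+AB51C: 4-byte form → F2 AB 94 9C.
U+21BA2: 4-byte form → F0 A1 AE A2.
U+007D: 1-byte form → 7D.
U+423F5: 4-byte form → F1 82 8F B5.
U+54B0: 3-byte form → E5 92 B0.
Concatenated (16 bytes): F2 AB 94 9C F0 A1 AE A2 7D F1 82 8F B5 E5 92 B0.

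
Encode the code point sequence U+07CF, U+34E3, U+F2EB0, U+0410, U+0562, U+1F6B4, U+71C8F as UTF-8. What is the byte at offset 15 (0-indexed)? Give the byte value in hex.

U+07CF → 2-byte form DF 8F at offsets 0–1.
U+34E3 → 3-byte form E3 93 A3 at offsets 2–4.
U+F2EB0 → 4-byte form F3 B2 BA B0 at offsets 5–8.
U+0410 → 2-byte form D0 90 at offsets 9–10.
U+0562 → 2-byte form D5 A2 at offsets 11–12.
U+1F6B4 → 4-byte form F0 9F 9A B4 at offsets 13–16.
Offset 15 falls in char 6's range; it's byte 3 of F0 9F 9A B4 = 0x9A.

0x9A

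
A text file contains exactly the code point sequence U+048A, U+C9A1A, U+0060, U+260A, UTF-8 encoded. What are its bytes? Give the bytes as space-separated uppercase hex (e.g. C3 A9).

D2 8A F3 89 A8 9A 60 E2 98 8A

U+048A: 2-byte form → D2 8A.
U+C9A1A: 4-byte form → F3 89 A8 9A.
U+0060: 1-byte form → 60.
U+260A: 3-byte form → E2 98 8A.
Concatenated (10 bytes): D2 8A F3 89 A8 9A 60 E2 98 8A.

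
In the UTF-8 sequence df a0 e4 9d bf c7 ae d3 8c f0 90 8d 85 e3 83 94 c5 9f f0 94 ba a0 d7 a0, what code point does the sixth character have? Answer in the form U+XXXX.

U+30D4

Offset 0: leading byte 0xDF = 11011111 → 2-byte char #1 = DF A0.
Offset 2: leading byte 0xE4 = 11100100 → 3-byte char #2 = E4 9D BF.
Offset 5: leading byte 0xC7 = 11000111 → 2-byte char #3 = C7 AE.
Offset 7: leading byte 0xD3 = 11010011 → 2-byte char #4 = D3 8C.
Offset 9: leading byte 0xF0 = 11110000 → 4-byte char #5 = F0 90 8D 85.
Offset 13: leading byte 0xE3 = 11100011 → 3-byte char #6 = E3 83 94.
Leading byte 0xE3 = 11100011 matches 1110xxxx → 3-byte sequence.
Byte 1: 0xE3 = 11100011, payload 0011 (4 bits).
Byte 2: 0x83 = 10000011 (10xxxxxx ✓), payload 000011.
Byte 3: 0x94 = 10010100 (10xxxxxx ✓), payload 010100.
Concatenate: 0011000011010100 = 0x30D4 (16 bits → U+30D4).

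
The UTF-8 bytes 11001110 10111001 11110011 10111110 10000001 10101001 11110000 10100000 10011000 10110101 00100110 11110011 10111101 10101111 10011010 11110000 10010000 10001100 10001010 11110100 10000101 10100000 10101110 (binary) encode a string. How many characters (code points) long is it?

7

Byte at offset 0: 0xCE = 11001110 → 2-byte char (#1). Advance 2.
Byte at offset 2: 0xF3 = 11110011 → 4-byte char (#2). Advance 4.
Byte at offset 6: 0xF0 = 11110000 → 4-byte char (#3). Advance 4.
Byte at offset 10: 0x26 = 00100110 → 1-byte char (#4). Advance 1.
Byte at offset 11: 0xF3 = 11110011 → 4-byte char (#5). Advance 4.
Byte at offset 15: 0xF0 = 11110000 → 4-byte char (#6). Advance 4.
Byte at offset 19: 0xF4 = 11110100 → 4-byte char (#7). Advance 4.
Reached end at offset 23 after 7 code points.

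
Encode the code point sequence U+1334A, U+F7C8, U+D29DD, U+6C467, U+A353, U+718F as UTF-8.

F0 93 8D 8A EF 9F 88 F3 92 A7 9D F1 AC 91 A7 EA 8D 93 E7 86 8F

U+1334A: 4-byte form → F0 93 8D 8A.
U+F7C8: 3-byte form → EF 9F 88.
U+D29DD: 4-byte form → F3 92 A7 9D.
U+6C467: 4-byte form → F1 AC 91 A7.
U+A353: 3-byte form → EA 8D 93.
U+718F: 3-byte form → E7 86 8F.
Concatenated (21 bytes): F0 93 8D 8A EF 9F 88 F3 92 A7 9D F1 AC 91 A7 EA 8D 93 E7 86 8F.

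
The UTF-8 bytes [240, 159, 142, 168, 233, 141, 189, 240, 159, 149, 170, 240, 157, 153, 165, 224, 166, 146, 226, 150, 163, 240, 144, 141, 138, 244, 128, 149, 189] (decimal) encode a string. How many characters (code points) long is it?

Byte at offset 0: 0xF0 = 11110000 → 4-byte char (#1). Advance 4.
Byte at offset 4: 0xE9 = 11101001 → 3-byte char (#2). Advance 3.
Byte at offset 7: 0xF0 = 11110000 → 4-byte char (#3). Advance 4.
Byte at offset 11: 0xF0 = 11110000 → 4-byte char (#4). Advance 4.
Byte at offset 15: 0xE0 = 11100000 → 3-byte char (#5). Advance 3.
Byte at offset 18: 0xE2 = 11100010 → 3-byte char (#6). Advance 3.
Byte at offset 21: 0xF0 = 11110000 → 4-byte char (#7). Advance 4.
Byte at offset 25: 0xF4 = 11110100 → 4-byte char (#8). Advance 4.
Reached end at offset 29 after 8 code points.

8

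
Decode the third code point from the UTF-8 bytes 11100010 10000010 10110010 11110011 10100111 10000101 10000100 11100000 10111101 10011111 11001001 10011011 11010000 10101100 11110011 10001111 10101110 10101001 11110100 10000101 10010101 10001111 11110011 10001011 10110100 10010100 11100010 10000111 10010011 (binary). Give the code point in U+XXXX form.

U+0F5F

Offset 0: leading byte 0xE2 = 11100010 → 3-byte char #1 = E2 82 B2.
Offset 3: leading byte 0xF3 = 11110011 → 4-byte char #2 = F3 A7 85 84.
Offset 7: leading byte 0xE0 = 11100000 → 3-byte char #3 = E0 BD 9F.
Leading byte 0xE0 = 11100000 matches 1110xxxx → 3-byte sequence.
Byte 1: 0xE0 = 11100000, payload 0000 (4 bits).
Byte 2: 0xBD = 10111101 (10xxxxxx ✓), payload 111101.
Byte 3: 0x9F = 10011111 (10xxxxxx ✓), payload 011111.
Concatenate: 0000111101011111 = 0xF5F (16 bits → U+0F5F).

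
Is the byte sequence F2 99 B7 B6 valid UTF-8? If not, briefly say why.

valid

Leading byte 0xF2 = 11110010 → 4-byte form.
Continuation bytes 0x99=10011001, 0xB7=10110111, 0xB6=10110110 all match 10xxxxxx.
Decoded value 0x99DF6 is ≥ 0x10000 (shortest form) and not a surrogate.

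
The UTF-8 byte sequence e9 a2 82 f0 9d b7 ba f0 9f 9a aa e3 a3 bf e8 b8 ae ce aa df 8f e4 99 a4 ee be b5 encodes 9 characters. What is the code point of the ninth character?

Offset 0: leading byte 0xE9 = 11101001 → 3-byte char #1 = E9 A2 82.
Offset 3: leading byte 0xF0 = 11110000 → 4-byte char #2 = F0 9D B7 BA.
Offset 7: leading byte 0xF0 = 11110000 → 4-byte char #3 = F0 9F 9A AA.
Offset 11: leading byte 0xE3 = 11100011 → 3-byte char #4 = E3 A3 BF.
Offset 14: leading byte 0xE8 = 11101000 → 3-byte char #5 = E8 B8 AE.
Offset 17: leading byte 0xCE = 11001110 → 2-byte char #6 = CE AA.
Offset 19: leading byte 0xDF = 11011111 → 2-byte char #7 = DF 8F.
Offset 21: leading byte 0xE4 = 11100100 → 3-byte char #8 = E4 99 A4.
Offset 24: leading byte 0xEE = 11101110 → 3-byte char #9 = EE BE B5.
Leading byte 0xEE = 11101110 matches 1110xxxx → 3-byte sequence.
Byte 1: 0xEE = 11101110, payload 1110 (4 bits).
Byte 2: 0xBE = 10111110 (10xxxxxx ✓), payload 111110.
Byte 3: 0xB5 = 10110101 (10xxxxxx ✓), payload 110101.
Concatenate: 1110111110110101 = 0xEFB5 (16 bits → U+EFB5).

U+EFB5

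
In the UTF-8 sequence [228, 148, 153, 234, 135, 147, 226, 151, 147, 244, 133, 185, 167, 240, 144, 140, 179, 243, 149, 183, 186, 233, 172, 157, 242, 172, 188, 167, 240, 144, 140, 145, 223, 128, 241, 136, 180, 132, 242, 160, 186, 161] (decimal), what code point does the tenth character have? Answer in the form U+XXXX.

U+07C0

Offset 0: leading byte 0xE4 = 11100100 → 3-byte char #1 = E4 94 99.
Offset 3: leading byte 0xEA = 11101010 → 3-byte char #2 = EA 87 93.
Offset 6: leading byte 0xE2 = 11100010 → 3-byte char #3 = E2 97 93.
Offset 9: leading byte 0xF4 = 11110100 → 4-byte char #4 = F4 85 B9 A7.
Offset 13: leading byte 0xF0 = 11110000 → 4-byte char #5 = F0 90 8C B3.
Offset 17: leading byte 0xF3 = 11110011 → 4-byte char #6 = F3 95 B7 BA.
Offset 21: leading byte 0xE9 = 11101001 → 3-byte char #7 = E9 AC 9D.
Offset 24: leading byte 0xF2 = 11110010 → 4-byte char #8 = F2 AC BC A7.
Offset 28: leading byte 0xF0 = 11110000 → 4-byte char #9 = F0 90 8C 91.
Offset 32: leading byte 0xDF = 11011111 → 2-byte char #10 = DF 80.
Leading byte 0xDF = 11011111 matches 110xxxxx → 2-byte sequence.
Byte 1: 0xDF = 11011111, payload 11111 (5 bits).
Byte 2: 0x80 = 10000000 (10xxxxxx ✓), payload 000000.
Concatenate: 11111000000 = 0x7C0 (11 bits → U+07C0).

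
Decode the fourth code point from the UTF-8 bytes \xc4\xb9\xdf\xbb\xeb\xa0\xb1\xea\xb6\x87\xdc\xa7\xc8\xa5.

Offset 0: leading byte 0xC4 = 11000100 → 2-byte char #1 = C4 B9.
Offset 2: leading byte 0xDF = 11011111 → 2-byte char #2 = DF BB.
Offset 4: leading byte 0xEB = 11101011 → 3-byte char #3 = EB A0 B1.
Offset 7: leading byte 0xEA = 11101010 → 3-byte char #4 = EA B6 87.
Leading byte 0xEA = 11101010 matches 1110xxxx → 3-byte sequence.
Byte 1: 0xEA = 11101010, payload 1010 (4 bits).
Byte 2: 0xB6 = 10110110 (10xxxxxx ✓), payload 110110.
Byte 3: 0x87 = 10000111 (10xxxxxx ✓), payload 000111.
Concatenate: 1010110110000111 = 0xAD87 (16 bits → U+AD87).

U+AD87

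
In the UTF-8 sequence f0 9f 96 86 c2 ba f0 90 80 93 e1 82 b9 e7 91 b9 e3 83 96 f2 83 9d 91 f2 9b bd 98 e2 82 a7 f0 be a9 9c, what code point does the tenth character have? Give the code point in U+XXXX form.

Offset 0: leading byte 0xF0 = 11110000 → 4-byte char #1 = F0 9F 96 86.
Offset 4: leading byte 0xC2 = 11000010 → 2-byte char #2 = C2 BA.
Offset 6: leading byte 0xF0 = 11110000 → 4-byte char #3 = F0 90 80 93.
Offset 10: leading byte 0xE1 = 11100001 → 3-byte char #4 = E1 82 B9.
Offset 13: leading byte 0xE7 = 11100111 → 3-byte char #5 = E7 91 B9.
Offset 16: leading byte 0xE3 = 11100011 → 3-byte char #6 = E3 83 96.
Offset 19: leading byte 0xF2 = 11110010 → 4-byte char #7 = F2 83 9D 91.
Offset 23: leading byte 0xF2 = 11110010 → 4-byte char #8 = F2 9B BD 98.
Offset 27: leading byte 0xE2 = 11100010 → 3-byte char #9 = E2 82 A7.
Offset 30: leading byte 0xF0 = 11110000 → 4-byte char #10 = F0 BE A9 9C.
Leading byte 0xF0 = 11110000 matches 11110xxx → 4-byte sequence.
Byte 1: 0xF0 = 11110000, payload 000 (3 bits).
Byte 2: 0xBE = 10111110 (10xxxxxx ✓), payload 111110.
Byte 3: 0xA9 = 10101001 (10xxxxxx ✓), payload 101001.
Byte 4: 0x9C = 10011100 (10xxxxxx ✓), payload 011100.
Concatenate: 000111110101001011100 = 0x3EA5C (21 bits → U+3EA5C).

U+3EA5C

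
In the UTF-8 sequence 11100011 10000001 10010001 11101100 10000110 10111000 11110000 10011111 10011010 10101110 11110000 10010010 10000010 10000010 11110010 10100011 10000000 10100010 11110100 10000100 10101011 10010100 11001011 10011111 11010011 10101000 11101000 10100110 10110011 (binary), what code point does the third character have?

U+1F6AE

Offset 0: leading byte 0xE3 = 11100011 → 3-byte char #1 = E3 81 91.
Offset 3: leading byte 0xEC = 11101100 → 3-byte char #2 = EC 86 B8.
Offset 6: leading byte 0xF0 = 11110000 → 4-byte char #3 = F0 9F 9A AE.
Leading byte 0xF0 = 11110000 matches 11110xxx → 4-byte sequence.
Byte 1: 0xF0 = 11110000, payload 000 (3 bits).
Byte 2: 0x9F = 10011111 (10xxxxxx ✓), payload 011111.
Byte 3: 0x9A = 10011010 (10xxxxxx ✓), payload 011010.
Byte 4: 0xAE = 10101110 (10xxxxxx ✓), payload 101110.
Concatenate: 000011111011010101110 = 0x1F6AE (21 bits → U+1F6AE).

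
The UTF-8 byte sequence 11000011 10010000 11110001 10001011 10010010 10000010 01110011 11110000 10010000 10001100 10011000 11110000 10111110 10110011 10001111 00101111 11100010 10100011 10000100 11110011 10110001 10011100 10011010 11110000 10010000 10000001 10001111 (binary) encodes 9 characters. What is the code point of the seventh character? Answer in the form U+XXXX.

Offset 0: leading byte 0xC3 = 11000011 → 2-byte char #1 = C3 90.
Offset 2: leading byte 0xF1 = 11110001 → 4-byte char #2 = F1 8B 92 82.
Offset 6: leading byte 0x73 = 01110011 → 1-byte char #3 = 73.
Offset 7: leading byte 0xF0 = 11110000 → 4-byte char #4 = F0 90 8C 98.
Offset 11: leading byte 0xF0 = 11110000 → 4-byte char #5 = F0 BE B3 8F.
Offset 15: leading byte 0x2F = 00101111 → 1-byte char #6 = 2F.
Offset 16: leading byte 0xE2 = 11100010 → 3-byte char #7 = E2 A3 84.
Leading byte 0xE2 = 11100010 matches 1110xxxx → 3-byte sequence.
Byte 1: 0xE2 = 11100010, payload 0010 (4 bits).
Byte 2: 0xA3 = 10100011 (10xxxxxx ✓), payload 100011.
Byte 3: 0x84 = 10000100 (10xxxxxx ✓), payload 000100.
Concatenate: 0010100011000100 = 0x28C4 (16 bits → U+28C4).

U+28C4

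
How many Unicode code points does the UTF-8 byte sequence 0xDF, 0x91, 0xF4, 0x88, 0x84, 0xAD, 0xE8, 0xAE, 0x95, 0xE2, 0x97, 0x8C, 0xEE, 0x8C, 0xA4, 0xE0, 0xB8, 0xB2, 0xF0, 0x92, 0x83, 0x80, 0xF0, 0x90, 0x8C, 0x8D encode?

8

Byte at offset 0: 0xDF = 11011111 → 2-byte char (#1). Advance 2.
Byte at offset 2: 0xF4 = 11110100 → 4-byte char (#2). Advance 4.
Byte at offset 6: 0xE8 = 11101000 → 3-byte char (#3). Advance 3.
Byte at offset 9: 0xE2 = 11100010 → 3-byte char (#4). Advance 3.
Byte at offset 12: 0xEE = 11101110 → 3-byte char (#5). Advance 3.
Byte at offset 15: 0xE0 = 11100000 → 3-byte char (#6). Advance 3.
Byte at offset 18: 0xF0 = 11110000 → 4-byte char (#7). Advance 4.
Byte at offset 22: 0xF0 = 11110000 → 4-byte char (#8). Advance 4.
Reached end at offset 26 after 8 code points.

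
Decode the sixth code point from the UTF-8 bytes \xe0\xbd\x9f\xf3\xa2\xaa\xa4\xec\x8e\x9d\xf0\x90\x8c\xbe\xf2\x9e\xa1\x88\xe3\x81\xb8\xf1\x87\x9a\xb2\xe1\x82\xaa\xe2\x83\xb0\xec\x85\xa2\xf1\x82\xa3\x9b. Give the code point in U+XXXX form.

U+3078

Offset 0: leading byte 0xE0 = 11100000 → 3-byte char #1 = E0 BD 9F.
Offset 3: leading byte 0xF3 = 11110011 → 4-byte char #2 = F3 A2 AA A4.
Offset 7: leading byte 0xEC = 11101100 → 3-byte char #3 = EC 8E 9D.
Offset 10: leading byte 0xF0 = 11110000 → 4-byte char #4 = F0 90 8C BE.
Offset 14: leading byte 0xF2 = 11110010 → 4-byte char #5 = F2 9E A1 88.
Offset 18: leading byte 0xE3 = 11100011 → 3-byte char #6 = E3 81 B8.
Leading byte 0xE3 = 11100011 matches 1110xxxx → 3-byte sequence.
Byte 1: 0xE3 = 11100011, payload 0011 (4 bits).
Byte 2: 0x81 = 10000001 (10xxxxxx ✓), payload 000001.
Byte 3: 0xB8 = 10111000 (10xxxxxx ✓), payload 111000.
Concatenate: 0011000001111000 = 0x3078 (16 bits → U+3078).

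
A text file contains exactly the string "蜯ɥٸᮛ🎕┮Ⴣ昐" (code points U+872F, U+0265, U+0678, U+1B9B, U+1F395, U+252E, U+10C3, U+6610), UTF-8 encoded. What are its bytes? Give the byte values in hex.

U+872F: 3-byte form → E8 9C AF.
U+0265: 2-byte form → C9 A5.
U+0678: 2-byte form → D9 B8.
U+1B9B: 3-byte form → E1 AE 9B.
U+1F395: 4-byte form → F0 9F 8E 95.
U+252E: 3-byte form → E2 94 AE.
U+10C3: 3-byte form → E1 83 83.
U+6610: 3-byte form → E6 98 90.
Concatenated (23 bytes): E8 9C AF C9 A5 D9 B8 E1 AE 9B F0 9F 8E 95 E2 94 AE E1 83 83 E6 98 90.

E8 9C AF C9 A5 D9 B8 E1 AE 9B F0 9F 8E 95 E2 94 AE E1 83 83 E6 98 90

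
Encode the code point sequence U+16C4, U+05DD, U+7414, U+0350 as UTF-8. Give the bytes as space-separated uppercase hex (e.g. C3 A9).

U+16C4: 3-byte form → E1 9B 84.
U+05DD: 2-byte form → D7 9D.
U+7414: 3-byte form → E7 90 94.
U+0350: 2-byte form → CD 90.
Concatenated (10 bytes): E1 9B 84 D7 9D E7 90 94 CD 90.

E1 9B 84 D7 9D E7 90 94 CD 90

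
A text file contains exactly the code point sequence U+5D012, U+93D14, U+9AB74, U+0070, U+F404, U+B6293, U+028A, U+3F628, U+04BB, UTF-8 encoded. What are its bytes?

U+5D012: 4-byte form → F1 9D 80 92.
U+93D14: 4-byte form → F2 93 B4 94.
U+9AB74: 4-byte form → F2 9A AD B4.
U+0070: 1-byte form → 70.
U+F404: 3-byte form → EF 90 84.
U+B6293: 4-byte form → F2 B6 8A 93.
U+028A: 2-byte form → CA 8A.
U+3F628: 4-byte form → F0 BF 98 A8.
U+04BB: 2-byte form → D2 BB.
Concatenated (28 bytes): F1 9D 80 92 F2 93 B4 94 F2 9A AD B4 70 EF 90 84 F2 B6 8A 93 CA 8A F0 BF 98 A8 D2 BB.

F1 9D 80 92 F2 93 B4 94 F2 9A AD B4 70 EF 90 84 F2 B6 8A 93 CA 8A F0 BF 98 A8 D2 BB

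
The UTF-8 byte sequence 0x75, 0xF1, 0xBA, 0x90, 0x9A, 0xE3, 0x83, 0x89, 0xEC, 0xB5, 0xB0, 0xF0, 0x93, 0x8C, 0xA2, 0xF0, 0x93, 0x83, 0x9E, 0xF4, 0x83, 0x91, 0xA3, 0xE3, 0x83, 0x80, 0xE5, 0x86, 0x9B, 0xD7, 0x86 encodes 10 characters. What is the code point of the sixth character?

U+130DE

Offset 0: leading byte 0x75 = 01110101 → 1-byte char #1 = 75.
Offset 1: leading byte 0xF1 = 11110001 → 4-byte char #2 = F1 BA 90 9A.
Offset 5: leading byte 0xE3 = 11100011 → 3-byte char #3 = E3 83 89.
Offset 8: leading byte 0xEC = 11101100 → 3-byte char #4 = EC B5 B0.
Offset 11: leading byte 0xF0 = 11110000 → 4-byte char #5 = F0 93 8C A2.
Offset 15: leading byte 0xF0 = 11110000 → 4-byte char #6 = F0 93 83 9E.
Leading byte 0xF0 = 11110000 matches 11110xxx → 4-byte sequence.
Byte 1: 0xF0 = 11110000, payload 000 (3 bits).
Byte 2: 0x93 = 10010011 (10xxxxxx ✓), payload 010011.
Byte 3: 0x83 = 10000011 (10xxxxxx ✓), payload 000011.
Byte 4: 0x9E = 10011110 (10xxxxxx ✓), payload 011110.
Concatenate: 000010011000011011110 = 0x130DE (21 bits → U+130DE).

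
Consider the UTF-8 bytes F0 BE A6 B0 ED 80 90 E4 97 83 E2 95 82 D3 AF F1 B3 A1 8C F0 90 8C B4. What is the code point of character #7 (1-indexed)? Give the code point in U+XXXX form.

Offset 0: leading byte 0xF0 = 11110000 → 4-byte char #1 = F0 BE A6 B0.
Offset 4: leading byte 0xED = 11101101 → 3-byte char #2 = ED 80 90.
Offset 7: leading byte 0xE4 = 11100100 → 3-byte char #3 = E4 97 83.
Offset 10: leading byte 0xE2 = 11100010 → 3-byte char #4 = E2 95 82.
Offset 13: leading byte 0xD3 = 11010011 → 2-byte char #5 = D3 AF.
Offset 15: leading byte 0xF1 = 11110001 → 4-byte char #6 = F1 B3 A1 8C.
Offset 19: leading byte 0xF0 = 11110000 → 4-byte char #7 = F0 90 8C B4.
Leading byte 0xF0 = 11110000 matches 11110xxx → 4-byte sequence.
Byte 1: 0xF0 = 11110000, payload 000 (3 bits).
Byte 2: 0x90 = 10010000 (10xxxxxx ✓), payload 010000.
Byte 3: 0x8C = 10001100 (10xxxxxx ✓), payload 001100.
Byte 4: 0xB4 = 10110100 (10xxxxxx ✓), payload 110100.
Concatenate: 000010000001100110100 = 0x10334 (21 bits → U+10334).

U+10334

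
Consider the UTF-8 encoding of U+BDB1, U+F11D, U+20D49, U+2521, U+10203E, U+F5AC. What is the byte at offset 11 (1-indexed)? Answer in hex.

0xE2

1-indexed offset 11 is 0-indexed offset 10.
U+BDB1 → 3-byte form EB B6 B1 at offsets 0–2.
U+F11D → 3-byte form EF 84 9D at offsets 3–5.
U+20D49 → 4-byte form F0 A0 B5 89 at offsets 6–9.
U+2521 → 3-byte form E2 94 A1 at offsets 10–12.
Offset 10 falls in char 4's range; it's byte 1 of E2 94 A1 = 0xE2.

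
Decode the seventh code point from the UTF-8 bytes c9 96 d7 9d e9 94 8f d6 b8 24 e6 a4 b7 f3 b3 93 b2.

U+F34F2

Offset 0: leading byte 0xC9 = 11001001 → 2-byte char #1 = C9 96.
Offset 2: leading byte 0xD7 = 11010111 → 2-byte char #2 = D7 9D.
Offset 4: leading byte 0xE9 = 11101001 → 3-byte char #3 = E9 94 8F.
Offset 7: leading byte 0xD6 = 11010110 → 2-byte char #4 = D6 B8.
Offset 9: leading byte 0x24 = 00100100 → 1-byte char #5 = 24.
Offset 10: leading byte 0xE6 = 11100110 → 3-byte char #6 = E6 A4 B7.
Offset 13: leading byte 0xF3 = 11110011 → 4-byte char #7 = F3 B3 93 B2.
Leading byte 0xF3 = 11110011 matches 11110xxx → 4-byte sequence.
Byte 1: 0xF3 = 11110011, payload 011 (3 bits).
Byte 2: 0xB3 = 10110011 (10xxxxxx ✓), payload 110011.
Byte 3: 0x93 = 10010011 (10xxxxxx ✓), payload 010011.
Byte 4: 0xB2 = 10110010 (10xxxxxx ✓), payload 110010.
Concatenate: 011110011010011110010 = 0xF34F2 (21 bits → U+F34F2).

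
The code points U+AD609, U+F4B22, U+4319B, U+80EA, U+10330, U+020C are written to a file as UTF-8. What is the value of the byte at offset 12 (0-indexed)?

U+AD609 → 4-byte form F2 AD 98 89 at offsets 0–3.
U+F4B22 → 4-byte form F3 B4 AC A2 at offsets 4–7.
U+4319B → 4-byte form F1 83 86 9B at offsets 8–11.
U+80EA → 3-byte form E8 83 AA at offsets 12–14.
Offset 12 falls in char 4's range; it's byte 1 of E8 83 AA = 0xE8.

0xE8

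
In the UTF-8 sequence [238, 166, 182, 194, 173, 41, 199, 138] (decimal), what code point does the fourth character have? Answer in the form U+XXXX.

Offset 0: leading byte 0xEE = 11101110 → 3-byte char #1 = EE A6 B6.
Offset 3: leading byte 0xC2 = 11000010 → 2-byte char #2 = C2 AD.
Offset 5: leading byte 0x29 = 00101001 → 1-byte char #3 = 29.
Offset 6: leading byte 0xC7 = 11000111 → 2-byte char #4 = C7 8A.
Leading byte 0xC7 = 11000111 matches 110xxxxx → 2-byte sequence.
Byte 1: 0xC7 = 11000111, payload 00111 (5 bits).
Byte 2: 0x8A = 10001010 (10xxxxxx ✓), payload 001010.
Concatenate: 00111001010 = 0x1CA (11 bits → U+01CA).

U+01CA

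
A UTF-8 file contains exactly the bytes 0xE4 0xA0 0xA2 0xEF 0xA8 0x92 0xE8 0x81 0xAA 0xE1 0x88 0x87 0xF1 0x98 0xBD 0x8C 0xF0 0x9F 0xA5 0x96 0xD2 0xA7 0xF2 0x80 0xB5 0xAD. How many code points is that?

8

Byte at offset 0: 0xE4 = 11100100 → 3-byte char (#1). Advance 3.
Byte at offset 3: 0xEF = 11101111 → 3-byte char (#2). Advance 3.
Byte at offset 6: 0xE8 = 11101000 → 3-byte char (#3). Advance 3.
Byte at offset 9: 0xE1 = 11100001 → 3-byte char (#4). Advance 3.
Byte at offset 12: 0xF1 = 11110001 → 4-byte char (#5). Advance 4.
Byte at offset 16: 0xF0 = 11110000 → 4-byte char (#6). Advance 4.
Byte at offset 20: 0xD2 = 11010010 → 2-byte char (#7). Advance 2.
Byte at offset 22: 0xF2 = 11110010 → 4-byte char (#8). Advance 4.
Reached end at offset 26 after 8 code points.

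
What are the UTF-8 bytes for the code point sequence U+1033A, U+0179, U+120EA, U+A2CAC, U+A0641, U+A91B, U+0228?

F0 90 8C BA C5 B9 F0 92 83 AA F2 A2 B2 AC F2 A0 99 81 EA A4 9B C8 A8

U+1033A: 4-byte form → F0 90 8C BA.
U+0179: 2-byte form → C5 B9.
U+120EA: 4-byte form → F0 92 83 AA.
U+A2CAC: 4-byte form → F2 A2 B2 AC.
U+A0641: 4-byte form → F2 A0 99 81.
U+A91B: 3-byte form → EA A4 9B.
U+0228: 2-byte form → C8 A8.
Concatenated (23 bytes): F0 90 8C BA C5 B9 F0 92 83 AA F2 A2 B2 AC F2 A0 99 81 EA A4 9B C8 A8.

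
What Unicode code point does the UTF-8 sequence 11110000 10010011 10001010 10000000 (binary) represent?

U+13280

Leading byte 0xF0 = 11110000 matches 11110xxx → 4-byte sequence.
Byte 1: 0xF0 = 11110000, payload 000 (3 bits).
Byte 2: 0x93 = 10010011 (10xxxxxx ✓), payload 010011.
Byte 3: 0x8A = 10001010 (10xxxxxx ✓), payload 001010.
Byte 4: 0x80 = 10000000 (10xxxxxx ✓), payload 000000.
Concatenate: 000010011001010000000 = 0x13280 (21 bits → U+13280).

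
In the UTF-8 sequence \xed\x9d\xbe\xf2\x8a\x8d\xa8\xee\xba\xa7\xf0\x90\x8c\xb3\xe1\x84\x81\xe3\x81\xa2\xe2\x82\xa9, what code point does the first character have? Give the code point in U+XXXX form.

Offset 0: leading byte 0xED = 11101101 → 3-byte char #1 = ED 9D BE.
Leading byte 0xED = 11101101 matches 1110xxxx → 3-byte sequence.
Byte 1: 0xED = 11101101, payload 1101 (4 bits).
Byte 2: 0x9D = 10011101 (10xxxxxx ✓), payload 011101.
Byte 3: 0xBE = 10111110 (10xxxxxx ✓), payload 111110.
Concatenate: 1101011101111110 = 0xD77E (16 bits → U+D77E).

U+D77E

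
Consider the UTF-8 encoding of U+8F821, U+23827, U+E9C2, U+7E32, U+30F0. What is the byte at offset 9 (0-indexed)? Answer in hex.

U+8F821 → 4-byte form F2 8F A0 A1 at offsets 0–3.
U+23827 → 4-byte form F0 A3 A0 A7 at offsets 4–7.
U+E9C2 → 3-byte form EE A7 82 at offsets 8–10.
Offset 9 falls in char 3's range; it's byte 2 of EE A7 82 = 0xA7.

0xA7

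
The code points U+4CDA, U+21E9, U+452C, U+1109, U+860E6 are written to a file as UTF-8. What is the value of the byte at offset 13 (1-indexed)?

1-indexed offset 13 is 0-indexed offset 12.
U+4CDA → 3-byte form E4 B3 9A at offsets 0–2.
U+21E9 → 3-byte form E2 87 A9 at offsets 3–5.
U+452C → 3-byte form E4 94 AC at offsets 6–8.
U+1109 → 3-byte form E1 84 89 at offsets 9–11.
U+860E6 → 4-byte form F2 86 83 A6 at offsets 12–15.
Offset 12 falls in char 5's range; it's byte 1 of F2 86 83 A6 = 0xF2.

0xF2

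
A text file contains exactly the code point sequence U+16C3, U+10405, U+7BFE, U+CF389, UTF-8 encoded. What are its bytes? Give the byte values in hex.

U+16C3: 3-byte form → E1 9B 83.
U+10405: 4-byte form → F0 90 90 85.
U+7BFE: 3-byte form → E7 AF BE.
U+CF389: 4-byte form → F3 8F 8E 89.
Concatenated (14 bytes): E1 9B 83 F0 90 90 85 E7 AF BE F3 8F 8E 89.

E1 9B 83 F0 90 90 85 E7 AF BE F3 8F 8E 89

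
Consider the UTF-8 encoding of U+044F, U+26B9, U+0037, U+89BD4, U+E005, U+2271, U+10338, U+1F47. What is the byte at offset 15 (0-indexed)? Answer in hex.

0xB1

U+044F → 2-byte form D1 8F at offsets 0–1.
U+26B9 → 3-byte form E2 9A B9 at offsets 2–4.
U+0037 → 1-byte form 37 at offsets 5–5.
U+89BD4 → 4-byte form F2 89 AF 94 at offsets 6–9.
U+E005 → 3-byte form EE 80 85 at offsets 10–12.
U+2271 → 3-byte form E2 89 B1 at offsets 13–15.
Offset 15 falls in char 6's range; it's byte 3 of E2 89 B1 = 0xB1.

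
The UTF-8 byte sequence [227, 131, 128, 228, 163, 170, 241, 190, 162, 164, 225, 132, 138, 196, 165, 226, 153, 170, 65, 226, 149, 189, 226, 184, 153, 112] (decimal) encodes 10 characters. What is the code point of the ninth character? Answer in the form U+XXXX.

Offset 0: leading byte 0xE3 = 11100011 → 3-byte char #1 = E3 83 80.
Offset 3: leading byte 0xE4 = 11100100 → 3-byte char #2 = E4 A3 AA.
Offset 6: leading byte 0xF1 = 11110001 → 4-byte char #3 = F1 BE A2 A4.
Offset 10: leading byte 0xE1 = 11100001 → 3-byte char #4 = E1 84 8A.
Offset 13: leading byte 0xC4 = 11000100 → 2-byte char #5 = C4 A5.
Offset 15: leading byte 0xE2 = 11100010 → 3-byte char #6 = E2 99 AA.
Offset 18: leading byte 0x41 = 01000001 → 1-byte char #7 = 41.
Offset 19: leading byte 0xE2 = 11100010 → 3-byte char #8 = E2 95 BD.
Offset 22: leading byte 0xE2 = 11100010 → 3-byte char #9 = E2 B8 99.
Leading byte 0xE2 = 11100010 matches 1110xxxx → 3-byte sequence.
Byte 1: 0xE2 = 11100010, payload 0010 (4 bits).
Byte 2: 0xB8 = 10111000 (10xxxxxx ✓), payload 111000.
Byte 3: 0x99 = 10011001 (10xxxxxx ✓), payload 011001.
Concatenate: 0010111000011001 = 0x2E19 (16 bits → U+2E19).

U+2E19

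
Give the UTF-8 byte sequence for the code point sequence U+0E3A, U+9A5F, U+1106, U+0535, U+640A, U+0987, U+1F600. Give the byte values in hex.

E0 B8 BA E9 A9 9F E1 84 86 D4 B5 E6 90 8A E0 A6 87 F0 9F 98 80

U+0E3A: 3-byte form → E0 B8 BA.
U+9A5F: 3-byte form → E9 A9 9F.
U+1106: 3-byte form → E1 84 86.
U+0535: 2-byte form → D4 B5.
U+640A: 3-byte form → E6 90 8A.
U+0987: 3-byte form → E0 A6 87.
U+1F600: 4-byte form → F0 9F 98 80.
Concatenated (21 bytes): E0 B8 BA E9 A9 9F E1 84 86 D4 B5 E6 90 8A E0 A6 87 F0 9F 98 80.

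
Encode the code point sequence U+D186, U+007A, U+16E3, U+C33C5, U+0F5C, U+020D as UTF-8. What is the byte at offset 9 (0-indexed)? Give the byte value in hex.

0x8F

U+D186 → 3-byte form ED 86 86 at offsets 0–2.
U+007A → 1-byte form 7A at offsets 3–3.
U+16E3 → 3-byte form E1 9B A3 at offsets 4–6.
U+C33C5 → 4-byte form F3 83 8F 85 at offsets 7–10.
Offset 9 falls in char 4's range; it's byte 3 of F3 83 8F 85 = 0x8F.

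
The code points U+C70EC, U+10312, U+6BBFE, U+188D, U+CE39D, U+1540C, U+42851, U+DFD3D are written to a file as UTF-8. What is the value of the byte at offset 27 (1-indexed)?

1-indexed offset 27 is 0-indexed offset 26.
U+C70EC → 4-byte form F3 87 83 AC at offsets 0–3.
U+10312 → 4-byte form F0 90 8C 92 at offsets 4–7.
U+6BBFE → 4-byte form F1 AB AF BE at offsets 8–11.
U+188D → 3-byte form E1 A2 8D at offsets 12–14.
U+CE39D → 4-byte form F3 8E 8E 9D at offsets 15–18.
U+1540C → 4-byte form F0 95 90 8C at offsets 19–22.
U+42851 → 4-byte form F1 82 A1 91 at offsets 23–26.
Offset 26 falls in char 7's range; it's byte 4 of F1 82 A1 91 = 0x91.

0x91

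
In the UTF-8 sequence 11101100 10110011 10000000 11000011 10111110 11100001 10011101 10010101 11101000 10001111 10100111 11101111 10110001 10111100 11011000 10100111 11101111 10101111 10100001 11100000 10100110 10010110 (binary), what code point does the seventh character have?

Offset 0: leading byte 0xEC = 11101100 → 3-byte char #1 = EC B3 80.
Offset 3: leading byte 0xC3 = 11000011 → 2-byte char #2 = C3 BE.
Offset 5: leading byte 0xE1 = 11100001 → 3-byte char #3 = E1 9D 95.
Offset 8: leading byte 0xE8 = 11101000 → 3-byte char #4 = E8 8F A7.
Offset 11: leading byte 0xEF = 11101111 → 3-byte char #5 = EF B1 BC.
Offset 14: leading byte 0xD8 = 11011000 → 2-byte char #6 = D8 A7.
Offset 16: leading byte 0xEF = 11101111 → 3-byte char #7 = EF AF A1.
Leading byte 0xEF = 11101111 matches 1110xxxx → 3-byte sequence.
Byte 1: 0xEF = 11101111, payload 1111 (4 bits).
Byte 2: 0xAF = 10101111 (10xxxxxx ✓), payload 101111.
Byte 3: 0xA1 = 10100001 (10xxxxxx ✓), payload 100001.
Concatenate: 1111101111100001 = 0xFBE1 (16 bits → U+FBE1).

U+FBE1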